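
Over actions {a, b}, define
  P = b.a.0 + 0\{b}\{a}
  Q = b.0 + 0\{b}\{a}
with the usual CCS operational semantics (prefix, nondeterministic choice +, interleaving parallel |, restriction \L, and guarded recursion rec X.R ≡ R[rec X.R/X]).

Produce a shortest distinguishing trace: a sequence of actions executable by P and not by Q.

ba

LTS(P): 3 reachable states
  p0 = b.a.0 + 0\{b}\{a} :: —b→ p1
  p1 = a.0 :: —a→ p2
  p2 = 0 :: (no moves)
LTS(Q): 2 reachable states
  q0 = b.0 + 0\{b}\{a} :: —b→ q1
  q1 = 0 :: (no moves)
Run σ = ⟨ba⟩ on P: start {p0}
  step 1 (b): {p1}
  step 2 (a): {p2}
  P completes σ.
Run σ = ⟨ba⟩ on Q: start {q0}
  step 1 (b): {q1}
  step 2 (a): no successor for Q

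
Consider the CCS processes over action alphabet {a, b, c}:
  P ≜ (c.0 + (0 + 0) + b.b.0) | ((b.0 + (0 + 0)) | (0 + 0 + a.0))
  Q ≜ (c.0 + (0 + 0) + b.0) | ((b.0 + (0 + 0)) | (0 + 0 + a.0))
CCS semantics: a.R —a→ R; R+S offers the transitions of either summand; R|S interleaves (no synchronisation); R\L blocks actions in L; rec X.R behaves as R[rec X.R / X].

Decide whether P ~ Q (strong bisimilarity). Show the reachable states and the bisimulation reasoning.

P's transition system — 12 states:
  s0 = (c.0 + (0 + 0) + b.b.0) | ((b.0 + (0 + 0)) | (0 + 0 + a.0)) → --a--▸ s1, --b--▸ s2, --b--▸ s3, --c--▸ s4
  s1 = (c.0 + (0 + 0) + b.b.0) | ((b.0 + (0 + 0)) | 0) → --b--▸ s5, --b--▸ s6, --c--▸ s7
  s2 = (c.0 + (0 + 0) + b.b.0) | (0 | (0 + 0 + a.0)) → --a--▸ s5, --b--▸ s8, --c--▸ s9
  s3 = b.0 | ((b.0 + (0 + 0)) | (0 + 0 + a.0)) → --a--▸ s6, --b--▸ s4, --b--▸ s8
  s4 = 0 | ((b.0 + (0 + 0)) | (0 + 0 + a.0)) → --a--▸ s7, --b--▸ s9
  s5 = (c.0 + (0 + 0) + b.b.0) | (0 | 0) → --b--▸ s10, --c--▸ s11
  s6 = b.0 | ((b.0 + (0 + 0)) | 0) → --b--▸ s10, --b--▸ s7
  s7 = 0 | ((b.0 + (0 + 0)) | 0) → --b--▸ s11
  s8 = b.0 | (0 | (0 + 0 + a.0)) → --a--▸ s10, --b--▸ s9
  s9 = 0 | (0 | (0 + 0 + a.0)) → --a--▸ s11
  s10 = b.0 | (0 | 0) → --b--▸ s11
  s11 = 0 | (0 | 0) → ∅
Q's transition system — 8 states:
  t0 = (c.0 + (0 + 0) + b.0) | ((b.0 + (0 + 0)) | (0 + 0 + a.0)) → --a--▸ t1, --b--▸ t2, --b--▸ t3, --c--▸ t3
  t1 = (c.0 + (0 + 0) + b.0) | ((b.0 + (0 + 0)) | 0) → --b--▸ t4, --b--▸ t5, --c--▸ t5
  t2 = (c.0 + (0 + 0) + b.0) | (0 | (0 + 0 + a.0)) → --a--▸ t4, --b--▸ t6, --c--▸ t6
  t3 = 0 | ((b.0 + (0 + 0)) | (0 + 0 + a.0)) → --a--▸ t5, --b--▸ t6
  t4 = (c.0 + (0 + 0) + b.0) | (0 | 0) → --b--▸ t7, --c--▸ t7
  t5 = 0 | ((b.0 + (0 + 0)) | 0) → --b--▸ t7
  t6 = 0 | (0 | (0 + 0 + a.0)) → --a--▸ t7
  t7 = 0 | (0 | 0) → ∅
Partition-refinement fixed point:
  B0 = {s0}
  B1 = {s3}
  B2 = {s4, s8, t3}
  B3 = {s10, s7, t5}
  B4 = {s11, t7}
  B5 = {s9, t6}
  B6 = {s6}
  B7 = {s2}
  B8 = {s5}
  B9 = {s1}
  B10 = {t0}
  B11 = {t2}
  B12 = {t4}
  B13 = {t1}
s0 ∈ B0, t0 ∈ B10 → different blocks

P ≁ Q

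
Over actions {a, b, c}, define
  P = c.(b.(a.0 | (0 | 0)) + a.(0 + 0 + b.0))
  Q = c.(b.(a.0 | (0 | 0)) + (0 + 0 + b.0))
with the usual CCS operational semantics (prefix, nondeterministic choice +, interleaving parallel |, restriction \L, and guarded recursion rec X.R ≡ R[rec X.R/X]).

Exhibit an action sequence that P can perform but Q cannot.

P's transition system — 6 states:
  m0 = c.(b.(a.0 | (0 | 0)) + a.(0 + 0 + b.0)) has moves =c=> m1
  m1 = b.(a.0 | (0 | 0)) + a.(0 + 0 + b.0) has moves =a=> m2, =b=> m3
  m2 = 0 + 0 + b.0 has moves =b=> m4
  m3 = a.0 | (0 | 0) has moves =a=> m5
  m4 = 0 has moves ∅
  m5 = 0 | (0 | 0) has moves ∅
Q's transition system — 5 states:
  n0 = c.(b.(a.0 | (0 | 0)) + (0 + 0 + b.0)) has moves =c=> n1
  n1 = b.(a.0 | (0 | 0)) + (0 + 0 + b.0) has moves =b=> n2, =b=> n3
  n2 = 0 has moves ∅
  n3 = a.0 | (0 | 0) has moves =a=> n4
  n4 = 0 | (0 | 0) has moves ∅
Trace ⟨ca⟩ through P, begin at {m0}:
  step 1 (c): {m1}
  step 2 (a): {m2}
  — P admits the full trace.
Trace ⟨ca⟩ through Q, begin at {n0}:
  step 1 (c): {n1}
  step 2 (a): ∅ (Q stuck)

ca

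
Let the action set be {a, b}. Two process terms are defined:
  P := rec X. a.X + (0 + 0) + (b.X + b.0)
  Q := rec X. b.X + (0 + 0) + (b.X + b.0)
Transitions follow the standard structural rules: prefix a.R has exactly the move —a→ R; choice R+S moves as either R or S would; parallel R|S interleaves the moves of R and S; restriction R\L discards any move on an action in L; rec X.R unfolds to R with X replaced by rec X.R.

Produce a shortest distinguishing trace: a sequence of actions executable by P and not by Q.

Reachable graph of P (2 states):
  u0 = rec X. a.X + (0 + 0) + (b.X + b.0) has moves -a-> u0, -b-> u0, -b-> u1
  u1 = 0 has moves stopped
Reachable graph of Q (2 states):
  v0 = rec X. b.X + (0 + 0) + (b.X + b.0) has moves -b-> v0, -b-> v1
  v1 = 0 has moves stopped
Executing a from P (initial set {u0}):
  after a @ step 1: {u0}
  P completes σ.
Executing a from Q (initial set {v0}):
  after a @ step 1: ∅ (Q stuck)

a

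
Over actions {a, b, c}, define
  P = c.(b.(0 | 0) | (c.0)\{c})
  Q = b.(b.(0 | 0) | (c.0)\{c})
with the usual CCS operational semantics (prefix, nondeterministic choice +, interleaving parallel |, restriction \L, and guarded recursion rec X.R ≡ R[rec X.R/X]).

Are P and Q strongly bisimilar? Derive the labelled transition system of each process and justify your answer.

not bisimilar

LTS(P): 3 reachable states
  p0 = c.(b.(0 | 0) | (c.0)\{c}) :: =c=> p1
  p1 = b.(0 | 0) | (c.0)\{c} :: =b=> p2
  p2 = 0 | 0 | (c.0)\{c} :: ∅
LTS(Q): 3 reachable states
  q0 = b.(b.(0 | 0) | (c.0)\{c}) :: =b=> q1
  q1 = b.(0 | 0) | (c.0)\{c} :: =b=> q2
  q2 = 0 | 0 | (c.0)\{c} :: ∅
Bisimilarity quotient blocks:
  B0 = {p0}
  B1 = {p1, q1}
  B2 = {p2, q2}
  B3 = {q0}
p0 ∈ B0, q0 ∈ B3 → different blocks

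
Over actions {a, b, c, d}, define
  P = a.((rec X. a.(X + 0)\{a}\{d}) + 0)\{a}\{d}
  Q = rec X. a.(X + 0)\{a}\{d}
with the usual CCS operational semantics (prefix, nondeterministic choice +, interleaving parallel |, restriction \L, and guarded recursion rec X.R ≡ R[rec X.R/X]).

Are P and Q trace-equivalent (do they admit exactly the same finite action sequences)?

traces(P) = traces(Q)

LTS(P): 2 reachable states
  u0 = a.((rec X. a.(X + 0)\{a}\{d}) + 0)\{a}\{d} | —a→ u1
  u1 = ((rec X. a.(X + 0)\{a}\{d}) + 0)\{a}\{d} | ·
LTS(Q): 2 reachable states
  v0 = rec X. a.(X + 0)\{a}\{d} | —a→ v1
  v1 = ((rec X. a.(X + 0)\{a}\{d}) + 0)\{a}\{d} | ·
Bisimilarity quotient blocks:
  B0 = {u0, v0}
  B1 = {u1, v1}
u0 ∈ B0, v0 ∈ B0 → same block
Bisimilar ⇒ trace-equivalent.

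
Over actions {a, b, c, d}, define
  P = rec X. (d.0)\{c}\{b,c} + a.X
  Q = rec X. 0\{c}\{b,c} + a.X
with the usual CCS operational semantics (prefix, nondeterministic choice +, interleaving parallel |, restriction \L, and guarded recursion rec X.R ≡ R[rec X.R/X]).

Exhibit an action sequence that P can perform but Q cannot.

Reachable graph of P (2 states):
  m0 = rec X. (d.0)\{c}\{b,c} + a.X → —a→ m0, —d→ m1
  m1 = 0\{c}\{b,c} → stopped
Reachable graph of Q (1 states):
  n0 = rec X. 0\{c}\{b,c} + a.X → —a→ n0
Run σ = ⟨d⟩ on P: start {m0}
  after d @ step 1: {m1}
  P completes σ.
Run σ = ⟨d⟩ on Q: start {n0}
  after d @ step 1: ∅ (Q stuck)

d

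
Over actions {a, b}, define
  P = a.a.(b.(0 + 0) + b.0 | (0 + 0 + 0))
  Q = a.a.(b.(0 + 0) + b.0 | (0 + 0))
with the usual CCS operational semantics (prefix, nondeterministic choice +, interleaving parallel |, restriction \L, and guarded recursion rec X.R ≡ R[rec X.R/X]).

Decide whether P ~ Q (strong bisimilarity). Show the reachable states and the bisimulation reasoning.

P ~ Q

P's transition system — 5 states:
  s0 = a.a.(b.(0 + 0) + b.0 | (0 + 0 + 0)) has moves =a=> s1
  s1 = a.(b.(0 + 0) + b.0 | (0 + 0 + 0)) has moves =a=> s2
  s2 = b.(0 + 0) + b.0 | (0 + 0 + 0) has moves =b=> s3, =b=> s4
  s3 = 0 + 0 has moves ∅
  s4 = 0 | (0 + 0 + 0) has moves ∅
Q's transition system — 5 states:
  t0 = a.a.(b.(0 + 0) + b.0 | (0 + 0)) has moves =a=> t1
  t1 = a.(b.(0 + 0) + b.0 | (0 + 0)) has moves =a=> t2
  t2 = b.(0 + 0) + b.0 | (0 + 0) has moves =b=> t3, =b=> t4
  t3 = 0 + 0 has moves ∅
  t4 = 0 | (0 + 0) has moves ∅
Bisimilarity quotient blocks:
  B0 = {s0, t0}
  B1 = {s1, t1}
  B2 = {s2, t2}
  B3 = {s3, s4, t3, t4}
s0 ∈ B0, t0 ∈ B0 → same block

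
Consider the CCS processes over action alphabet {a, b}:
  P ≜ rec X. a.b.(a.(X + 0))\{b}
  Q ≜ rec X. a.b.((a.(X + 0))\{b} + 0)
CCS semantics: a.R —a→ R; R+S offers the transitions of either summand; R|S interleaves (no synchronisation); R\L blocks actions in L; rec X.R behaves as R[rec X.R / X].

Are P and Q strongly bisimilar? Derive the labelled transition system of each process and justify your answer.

bisimilar

Reachable graph of P (5 states):
  m0 = rec X. a.b.(a.(X + 0))\{b} has moves ··a··> m1
  m1 = b.(a.((rec X. a.b.(a.(X + 0))\{b}) + 0))\{b} has moves ··b··> m2
  m2 = (a.((rec X. a.b.(a.(X + 0))\{b}) + 0))\{b} has moves ··a··> m3
  m3 = ((rec X. a.b.(a.(X + 0))\{b}) + 0)\{b} has moves ··a··> m4
  m4 = (b.(a.((rec X. a.b.(a.(X + 0))\{b}) + 0))\{b})\{b} has moves ·
Reachable graph of Q (5 states):
  n0 = rec X. a.b.((a.(X + 0))\{b} + 0) has moves ··a··> n1
  n1 = b.((a.((rec X. a.b.((a.(X + 0))\{b} + 0)) + 0))\{b} + 0) has moves ··b··> n2
  n2 = (a.((rec X. a.b.((a.(X + 0))\{b} + 0)) + 0))\{b} + 0 has moves ··a··> n3
  n3 = ((rec X. a.b.((a.(X + 0))\{b} + 0)) + 0)\{b} has moves ··a··> n4
  n4 = (b.((a.((rec X. a.b.((a.(X + 0))\{b} + 0)) + 0))\{b} + 0))\{b} has moves ·
Bisimilarity quotient blocks:
  B0 = {m0, n0}
  B1 = {m1, n1}
  B2 = {m2, n2}
  B3 = {m3, n3}
  B4 = {m4, n4}
m0 ∈ B0, n0 ∈ B0 → same block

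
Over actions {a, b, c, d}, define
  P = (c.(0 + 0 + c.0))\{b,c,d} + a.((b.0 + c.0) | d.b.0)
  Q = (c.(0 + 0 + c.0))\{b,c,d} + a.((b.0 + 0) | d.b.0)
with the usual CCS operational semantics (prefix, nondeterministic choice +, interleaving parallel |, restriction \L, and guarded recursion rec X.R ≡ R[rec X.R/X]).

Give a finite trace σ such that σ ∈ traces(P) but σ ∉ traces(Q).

ac

Reachable graph of P (7 states):
  u0 = (c.(0 + 0 + c.0))\{b,c,d} + a.((b.0 + c.0) | d.b.0) → --a--▸ u1
  u1 = (b.0 + c.0) | d.b.0 → --b--▸ u2, --c--▸ u2, --d--▸ u3
  u2 = 0 | d.b.0 → --d--▸ u4
  u3 = (b.0 + c.0) | b.0 → --b--▸ u4, --b--▸ u5, --c--▸ u4
  u4 = 0 | b.0 → --b--▸ u6
  u5 = (b.0 + c.0) | 0 → --b--▸ u6, --c--▸ u6
  u6 = 0 | 0 → ·
Reachable graph of Q (7 states):
  v0 = (c.(0 + 0 + c.0))\{b,c,d} + a.((b.0 + 0) | d.b.0) → --a--▸ v1
  v1 = (b.0 + 0) | d.b.0 → --b--▸ v2, --d--▸ v3
  v2 = 0 | d.b.0 → --d--▸ v4
  v3 = (b.0 + 0) | b.0 → --b--▸ v4, --b--▸ v5
  v4 = 0 | b.0 → --b--▸ v6
  v5 = (b.0 + 0) | 0 → --b--▸ v6
  v6 = 0 | 0 → ·
Run σ = ⟨ac⟩ on P: start {u0}
  after a @ step 1: {u1}
  after c @ step 2: {u2}
  ✓ P
Run σ = ⟨ac⟩ on Q: start {v0}
  after a @ step 1: {v1}
  after c @ step 2: ∅  — Q cannot continue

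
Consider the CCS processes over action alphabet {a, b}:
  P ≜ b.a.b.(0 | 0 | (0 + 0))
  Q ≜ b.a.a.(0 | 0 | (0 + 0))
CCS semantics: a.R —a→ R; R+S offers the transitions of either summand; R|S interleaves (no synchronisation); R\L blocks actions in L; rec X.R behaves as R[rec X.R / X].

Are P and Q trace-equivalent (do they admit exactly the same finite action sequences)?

P's transition system — 4 states:
  s0 = b.a.b.(0 | 0 | (0 + 0)) :: --b--▸ s1
  s1 = a.b.(0 | 0 | (0 + 0)) :: --a--▸ s2
  s2 = b.(0 | 0 | (0 + 0)) :: --b--▸ s3
  s3 = 0 | 0 | (0 + 0) :: ·
Q's transition system — 4 states:
  t0 = b.a.a.(0 | 0 | (0 + 0)) :: --b--▸ t1
  t1 = a.a.(0 | 0 | (0 + 0)) :: --a--▸ t2
  t2 = a.(0 | 0 | (0 + 0)) :: --a--▸ t3
  t3 = 0 | 0 | (0 + 0) :: ·
Trace ⟨bab⟩ through P, begin at {s0}:
  after b @ step 1: {s1}
  after a @ step 2: {s2}
  after b @ step 3: {s3}
  ✓ P
Trace ⟨bab⟩ through Q, begin at {t0}:
  after b @ step 1: {t1}
  after a @ step 2: {t2}
  after b @ step 3: ∅ (Q stuck)

traces(P) ≠ traces(Q) — witness ⟨bab⟩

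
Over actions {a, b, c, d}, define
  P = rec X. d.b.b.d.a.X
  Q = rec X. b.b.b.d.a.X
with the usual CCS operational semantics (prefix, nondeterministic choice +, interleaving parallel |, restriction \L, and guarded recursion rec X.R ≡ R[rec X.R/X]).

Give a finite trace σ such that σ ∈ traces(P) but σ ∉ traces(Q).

d

LTS(P): 5 reachable states
  u0 = rec X. d.b.b.d.a.X :: ··d··> u1
  u1 = b.b.d.a.(rec X. d.b.b.d.a.X) :: ··b··> u2
  u2 = b.d.a.(rec X. d.b.b.d.a.X) :: ··b··> u3
  u3 = d.a.(rec X. d.b.b.d.a.X) :: ··d··> u4
  u4 = a.(rec X. d.b.b.d.a.X) :: ··a··> u0
LTS(Q): 5 reachable states
  v0 = rec X. b.b.b.d.a.X :: ··b··> v1
  v1 = b.b.d.a.(rec X. b.b.b.d.a.X) :: ··b··> v2
  v2 = b.d.a.(rec X. b.b.b.d.a.X) :: ··b··> v3
  v3 = d.a.(rec X. b.b.b.d.a.X) :: ··d··> v4
  v4 = a.(rec X. b.b.b.d.a.X) :: ··a··> v0
Run σ = ⟨d⟩ on P: start {u0}
  after d @ step 1: {u1}
  P completes σ.
Run σ = ⟨d⟩ on Q: start {v0}
  after d @ step 1: no successor for Q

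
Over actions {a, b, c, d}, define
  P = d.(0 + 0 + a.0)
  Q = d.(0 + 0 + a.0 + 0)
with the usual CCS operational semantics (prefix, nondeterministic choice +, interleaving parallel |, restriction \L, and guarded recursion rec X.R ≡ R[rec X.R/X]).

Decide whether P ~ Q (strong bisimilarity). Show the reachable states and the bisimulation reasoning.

P ~ Q

P's transition system — 3 states:
  p0 = d.(0 + 0 + a.0) | ··d··> p1
  p1 = 0 + 0 + a.0 | ··a··> p2
  p2 = 0 | ·
Q's transition system — 3 states:
  q0 = d.(0 + 0 + a.0 + 0) | ··d··> q1
  q1 = 0 + 0 + a.0 + 0 | ··a··> q2
  q2 = 0 | ·
Partition-refinement fixed point:
  B0 = {p0, q0}
  B1 = {p1, q1}
  B2 = {p2, q2}
p0 ∈ B0, q0 ∈ B0 → same block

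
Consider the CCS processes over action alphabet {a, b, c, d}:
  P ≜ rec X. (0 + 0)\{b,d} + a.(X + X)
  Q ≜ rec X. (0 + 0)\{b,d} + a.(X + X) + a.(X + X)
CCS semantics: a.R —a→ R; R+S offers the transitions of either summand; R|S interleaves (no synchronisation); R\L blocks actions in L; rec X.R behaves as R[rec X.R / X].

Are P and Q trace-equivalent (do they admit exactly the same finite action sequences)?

traces(P) = traces(Q)

Reachable graph of P (2 states):
  s0 = rec X. (0 + 0)\{b,d} + a.(X + X) :: -a-> s1
  s1 = (rec X. (0 + 0)\{b,d} + a.(X + X)) + (rec X. (0 + 0)\{b,d} + a.(X + X)) :: -a-> s1
Reachable graph of Q (2 states):
  t0 = rec X. (0 + 0)\{b,d} + a.(X + X) + a.(X + X) :: -a-> t1
  t1 = (rec X. (0 + 0)\{b,d} + a.(X + X) + a.(X + X)) + (rec X. (0 + 0)\{b,d} + a.(X + X) + a.(X + X)) :: -a-> t1
Bisimilarity quotient blocks:
  B0 = {s0, s1, t0, t1}
s0 ∈ B0, t0 ∈ B0 → same block
Bisimilar ⇒ trace-equivalent.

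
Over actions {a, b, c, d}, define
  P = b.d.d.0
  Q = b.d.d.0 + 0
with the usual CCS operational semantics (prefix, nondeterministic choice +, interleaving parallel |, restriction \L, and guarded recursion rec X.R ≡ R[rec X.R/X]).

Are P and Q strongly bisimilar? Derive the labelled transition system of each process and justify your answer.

YES

LTS(P): 4 reachable states
  s0 = b.d.d.0 :: -b-> s1
  s1 = d.d.0 :: -d-> s2
  s2 = d.0 :: -d-> s3
  s3 = 0 :: stopped
LTS(Q): 4 reachable states
  t0 = b.d.d.0 + 0 :: -b-> t1
  t1 = d.d.0 :: -d-> t2
  t2 = d.0 :: -d-> t3
  t3 = 0 :: stopped
Partition-refinement fixed point:
  B0 = {s0, t0}
  B1 = {s1, t1}
  B2 = {s2, t2}
  B3 = {s3, t3}
s0 ∈ B0, t0 ∈ B0 → same block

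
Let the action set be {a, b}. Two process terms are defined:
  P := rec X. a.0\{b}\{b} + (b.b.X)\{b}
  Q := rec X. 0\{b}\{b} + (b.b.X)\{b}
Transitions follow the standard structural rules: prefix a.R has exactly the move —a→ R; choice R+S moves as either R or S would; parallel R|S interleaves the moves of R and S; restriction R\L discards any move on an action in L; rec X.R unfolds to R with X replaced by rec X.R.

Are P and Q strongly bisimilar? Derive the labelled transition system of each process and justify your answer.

LTS(P): 2 reachable states
  m0 = rec X. a.0\{b}\{b} + (b.b.X)\{b} → =a=> m1
  m1 = 0\{b}\{b} → ·
LTS(Q): 1 reachable states
  n0 = rec X. 0\{b}\{b} + (b.b.X)\{b} → ·
Coarsest stable partition (strong bisimilarity classes):
  B0 = {m0}
  B1 = {m1, n0}
m0 ∈ B0, n0 ∈ B1 → different blocks

P ≁ Q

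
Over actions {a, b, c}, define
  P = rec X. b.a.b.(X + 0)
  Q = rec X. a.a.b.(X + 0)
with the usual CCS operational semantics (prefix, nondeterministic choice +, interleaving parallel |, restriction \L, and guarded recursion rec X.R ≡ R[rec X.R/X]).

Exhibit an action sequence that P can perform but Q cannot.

P's transition system — 4 states:
  s0 = rec X. b.a.b.(X + 0) | ··b··> s1
  s1 = a.b.((rec X. b.a.b.(X + 0)) + 0) | ··a··> s2
  s2 = b.((rec X. b.a.b.(X + 0)) + 0) | ··b··> s3
  s3 = (rec X. b.a.b.(X + 0)) + 0 | ··b··> s1
Q's transition system — 4 states:
  t0 = rec X. a.a.b.(X + 0) | ··a··> t1
  t1 = a.b.((rec X. a.a.b.(X + 0)) + 0) | ··a··> t2
  t2 = b.((rec X. a.a.b.(X + 0)) + 0) | ··b··> t3
  t3 = (rec X. a.a.b.(X + 0)) + 0 | ··a··> t1
Run σ = ⟨b⟩ on P: start {s0}
  after b @ step 1: {s1}
  ✓ P
Run σ = ⟨b⟩ on Q: start {t0}
  after b @ step 1: ∅ (Q stuck)

b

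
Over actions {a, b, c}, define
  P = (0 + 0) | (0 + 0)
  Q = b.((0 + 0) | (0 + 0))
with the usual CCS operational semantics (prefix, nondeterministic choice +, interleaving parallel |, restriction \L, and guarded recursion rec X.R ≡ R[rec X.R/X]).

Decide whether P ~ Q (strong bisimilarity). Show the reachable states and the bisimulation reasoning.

LTS(P): 1 reachable states
  u0 = (0 + 0) | (0 + 0) :: ·
LTS(Q): 2 reachable states
  v0 = b.((0 + 0) | (0 + 0)) :: —b→ v1
  v1 = (0 + 0) | (0 + 0) :: ·
Partition-refinement fixed point:
  B0 = {u0, v1}
  B1 = {v0}
u0 ∈ B0, v0 ∈ B1 → different blocks

P ≁ Q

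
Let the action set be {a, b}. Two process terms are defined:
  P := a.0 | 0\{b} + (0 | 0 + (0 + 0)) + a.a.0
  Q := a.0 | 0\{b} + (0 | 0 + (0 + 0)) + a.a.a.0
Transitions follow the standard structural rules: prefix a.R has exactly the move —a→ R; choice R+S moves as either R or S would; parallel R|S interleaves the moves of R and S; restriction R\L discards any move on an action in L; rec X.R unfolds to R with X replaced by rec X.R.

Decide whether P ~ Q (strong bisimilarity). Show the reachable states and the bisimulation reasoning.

Reachable graph of P (4 states):
  p0 = a.0 | 0\{b} + (0 | 0 + (0 + 0)) + a.a.0 | —a→ p1, —a→ p2
  p1 = 0 | 0\{b} | deadlocked
  p2 = a.0 | —a→ p3
  p3 = 0 | deadlocked
Reachable graph of Q (5 states):
  q0 = a.0 | 0\{b} + (0 | 0 + (0 + 0)) + a.a.a.0 | —a→ q1, —a→ q2
  q1 = 0 | 0\{b} | deadlocked
  q2 = a.a.0 | —a→ q3
  q3 = a.0 | —a→ q4
  q4 = 0 | deadlocked
Coarsest stable partition (strong bisimilarity classes):
  B0 = {p0}
  B1 = {p1, p3, q1, q4}
  B2 = {p2, q3}
  B3 = {q0}
  B4 = {q2}
p0 ∈ B0, q0 ∈ B3 → different blocks

P ≁ Q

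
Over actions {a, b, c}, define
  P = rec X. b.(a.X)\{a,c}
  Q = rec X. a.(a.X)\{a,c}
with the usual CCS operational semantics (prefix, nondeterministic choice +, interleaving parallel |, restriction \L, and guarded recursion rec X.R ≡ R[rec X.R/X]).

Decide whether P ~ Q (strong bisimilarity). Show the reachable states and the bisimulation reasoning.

LTS(P): 2 reachable states
  p0 = rec X. b.(a.X)\{a,c} | --b--▸ p1
  p1 = (a.(rec X. b.(a.X)\{a,c}))\{a,c} | deadlocked
LTS(Q): 2 reachable states
  q0 = rec X. a.(a.X)\{a,c} | --a--▸ q1
  q1 = (a.(rec X. a.(a.X)\{a,c}))\{a,c} | deadlocked
Coarsest stable partition (strong bisimilarity classes):
  B0 = {p0}
  B1 = {p1, q1}
  B2 = {q0}
p0 ∈ B0, q0 ∈ B2 → different blocks

not bisimilar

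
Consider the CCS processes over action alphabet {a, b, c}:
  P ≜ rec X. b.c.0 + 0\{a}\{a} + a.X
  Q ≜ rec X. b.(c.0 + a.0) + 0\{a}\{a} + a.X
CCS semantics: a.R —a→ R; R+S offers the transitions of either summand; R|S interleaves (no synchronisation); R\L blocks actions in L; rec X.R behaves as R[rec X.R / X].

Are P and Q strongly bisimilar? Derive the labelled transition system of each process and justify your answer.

P's transition system — 3 states:
  m0 = rec X. b.c.0 + 0\{a}\{a} + a.X → -a-> m0, -b-> m1
  m1 = c.0 → -c-> m2
  m2 = 0 → (no moves)
Q's transition system — 3 states:
  n0 = rec X. b.(c.0 + a.0) + 0\{a}\{a} + a.X → -a-> n0, -b-> n1
  n1 = c.0 + a.0 → -a-> n2, -c-> n2
  n2 = 0 → (no moves)
Coarsest stable partition (strong bisimilarity classes):
  B0 = {m0}
  B1 = {m1}
  B2 = {m2, n2}
  B3 = {n0}
  B4 = {n1}
m0 ∈ B0, n0 ∈ B3 → different blocks

P ≁ Q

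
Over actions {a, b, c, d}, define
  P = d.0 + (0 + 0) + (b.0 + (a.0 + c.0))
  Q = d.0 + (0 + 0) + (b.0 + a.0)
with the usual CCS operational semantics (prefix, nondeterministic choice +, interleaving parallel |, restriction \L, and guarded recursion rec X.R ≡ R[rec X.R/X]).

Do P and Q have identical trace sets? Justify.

LTS(P): 2 reachable states
  m0 = d.0 + (0 + 0) + (b.0 + (a.0 + c.0)) :: —a→ m1, —b→ m1, —c→ m1, —d→ m1
  m1 = 0 :: ·
LTS(Q): 2 reachable states
  n0 = d.0 + (0 + 0) + (b.0 + a.0) :: —a→ n1, —b→ n1, —d→ n1
  n1 = 0 :: ·
Trace ⟨c⟩ through P, begin at {m0}:
  step 1 (c): {m1}
  P completes σ.
Trace ⟨c⟩ through Q, begin at {n0}:
  step 1 (c): ∅ (Q stuck)

traces(P) ≠ traces(Q) — witness ⟨c⟩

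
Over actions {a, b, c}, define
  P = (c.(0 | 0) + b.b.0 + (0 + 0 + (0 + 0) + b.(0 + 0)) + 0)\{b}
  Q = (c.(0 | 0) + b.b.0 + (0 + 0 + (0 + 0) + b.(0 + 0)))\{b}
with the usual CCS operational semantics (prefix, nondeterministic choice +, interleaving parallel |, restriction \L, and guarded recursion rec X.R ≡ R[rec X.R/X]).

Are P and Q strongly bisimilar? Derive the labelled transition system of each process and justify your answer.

Reachable graph of P (2 states):
  m0 = (c.(0 | 0) + b.b.0 + (0 + 0 + (0 + 0) + b.(0 + 0)) + 0)\{b} :: —c→ m1
  m1 = (0 | 0)\{b} :: ·
Reachable graph of Q (2 states):
  n0 = (c.(0 | 0) + b.b.0 + (0 + 0 + (0 + 0) + b.(0 + 0)))\{b} :: —c→ n1
  n1 = (0 | 0)\{b} :: ·
Partition-refinement fixed point:
  B0 = {m0, n0}
  B1 = {m1, n1}
m0 ∈ B0, n0 ∈ B0 → same block

P ~ Q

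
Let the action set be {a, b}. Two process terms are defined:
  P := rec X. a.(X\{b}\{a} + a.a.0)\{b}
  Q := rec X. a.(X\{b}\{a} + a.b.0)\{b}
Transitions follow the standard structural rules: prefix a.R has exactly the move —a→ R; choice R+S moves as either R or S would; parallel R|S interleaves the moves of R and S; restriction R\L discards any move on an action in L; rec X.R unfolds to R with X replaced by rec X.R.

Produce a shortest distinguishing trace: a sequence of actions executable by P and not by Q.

P's transition system — 4 states:
  p0 = rec X. a.(X\{b}\{a} + a.a.0)\{b} | =a=> p1
  p1 = ((rec X. a.(X\{b}\{a} + a.a.0)\{b})\{b}\{a} + a.a.0)\{b} | =a=> p2
  p2 = (a.0)\{b} | =a=> p3
  p3 = 0\{b} | ·
Q's transition system — 3 states:
  q0 = rec X. a.(X\{b}\{a} + a.b.0)\{b} | =a=> q1
  q1 = ((rec X. a.(X\{b}\{a} + a.b.0)\{b})\{b}\{a} + a.b.0)\{b} | =a=> q2
  q2 = (b.0)\{b} | ·
Executing aaa from P (initial set {p0}):
  step 1 (a): {p1}
  step 2 (a): {p2}
  step 3 (a): {p3}
  P completes σ.
Executing aaa from Q (initial set {q0}):
  step 1 (a): {q1}
  step 2 (a): {q2}
  step 3 (a): ∅  — Q cannot continue

aaa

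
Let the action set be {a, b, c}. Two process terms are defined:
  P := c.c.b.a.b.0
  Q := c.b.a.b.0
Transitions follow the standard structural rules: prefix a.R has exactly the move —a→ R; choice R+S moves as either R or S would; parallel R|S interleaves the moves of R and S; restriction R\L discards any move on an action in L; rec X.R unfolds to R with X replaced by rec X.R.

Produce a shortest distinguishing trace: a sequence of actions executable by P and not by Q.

P's transition system — 6 states:
  u0 = c.c.b.a.b.0 → --c--▸ u1
  u1 = c.b.a.b.0 → --c--▸ u2
  u2 = b.a.b.0 → --b--▸ u3
  u3 = a.b.0 → --a--▸ u4
  u4 = b.0 → --b--▸ u5
  u5 = 0 → ·
Q's transition system — 5 states:
  v0 = c.b.a.b.0 → --c--▸ v1
  v1 = b.a.b.0 → --b--▸ v2
  v2 = a.b.0 → --a--▸ v3
  v3 = b.0 → --b--▸ v4
  v4 = 0 → ·
Run σ = ⟨cc⟩ on P: start {u0}
  step 1 (c): {u1}
  step 2 (c): {u2}
  ✓ P
Run σ = ⟨cc⟩ on Q: start {v0}
  step 1 (c): {v1}
  step 2 (c): no successor for Q

cc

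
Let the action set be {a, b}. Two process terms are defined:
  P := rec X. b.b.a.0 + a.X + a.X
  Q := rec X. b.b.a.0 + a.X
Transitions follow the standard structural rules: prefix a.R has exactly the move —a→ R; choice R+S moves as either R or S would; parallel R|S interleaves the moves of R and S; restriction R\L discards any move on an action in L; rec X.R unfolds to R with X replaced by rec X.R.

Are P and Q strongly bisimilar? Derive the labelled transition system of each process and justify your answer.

YES

Reachable graph of P (4 states):
  s0 = rec X. b.b.a.0 + a.X + a.X has moves —a→ s0, —b→ s1
  s1 = b.a.0 has moves —b→ s2
  s2 = a.0 has moves —a→ s3
  s3 = 0 has moves ∅
Reachable graph of Q (4 states):
  t0 = rec X. b.b.a.0 + a.X has moves —a→ t0, —b→ t1
  t1 = b.a.0 has moves —b→ t2
  t2 = a.0 has moves —a→ t3
  t3 = 0 has moves ∅
Bisimilarity quotient blocks:
  B0 = {s0, t0}
  B1 = {s1, t1}
  B2 = {s2, t2}
  B3 = {s3, t3}
s0 ∈ B0, t0 ∈ B0 → same block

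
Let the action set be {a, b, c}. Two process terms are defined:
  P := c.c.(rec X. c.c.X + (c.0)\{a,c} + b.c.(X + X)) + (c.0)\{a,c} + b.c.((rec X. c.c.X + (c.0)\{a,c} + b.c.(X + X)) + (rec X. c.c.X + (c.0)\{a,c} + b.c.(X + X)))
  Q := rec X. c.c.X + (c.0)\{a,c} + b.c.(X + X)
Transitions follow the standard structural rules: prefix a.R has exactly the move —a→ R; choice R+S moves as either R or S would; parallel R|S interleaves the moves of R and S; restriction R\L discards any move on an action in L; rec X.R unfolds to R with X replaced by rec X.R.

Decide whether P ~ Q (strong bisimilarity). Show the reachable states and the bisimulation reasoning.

P ~ Q

P's transition system — 5 states:
  s0 = c.c.(rec X. c.c.X + (c.0)\{a,c} + b.c.(X + X)) + (c.0)\{a,c} + b.c.((rec X. c.c.X + (c.0)\{a,c} + b.c.(X + X)) + (rec X. c.c.X + (c.0)\{a,c} + b.c.(X + X))) has moves =b=> s1, =c=> s2
  s1 = c.((rec X. c.c.X + (c.0)\{a,c} + b.c.(X + X)) + (rec X. c.c.X + (c.0)\{a,c} + b.c.(X + X))) has moves =c=> s3
  s2 = c.(rec X. c.c.X + (c.0)\{a,c} + b.c.(X + X)) has moves =c=> s4
  s3 = (rec X. c.c.X + (c.0)\{a,c} + b.c.(X + X)) + (rec X. c.c.X + (c.0)\{a,c} + b.c.(X + X)) has moves =b=> s1, =c=> s2
  s4 = rec X. c.c.X + (c.0)\{a,c} + b.c.(X + X) has moves =b=> s1, =c=> s2
Q's transition system — 4 states:
  t0 = rec X. c.c.X + (c.0)\{a,c} + b.c.(X + X) has moves =b=> t1, =c=> t2
  t1 = c.((rec X. c.c.X + (c.0)\{a,c} + b.c.(X + X)) + (rec X. c.c.X + (c.0)\{a,c} + b.c.(X + X))) has moves =c=> t3
  t2 = c.(rec X. c.c.X + (c.0)\{a,c} + b.c.(X + X)) has moves =c=> t0
  t3 = (rec X. c.c.X + (c.0)\{a,c} + b.c.(X + X)) + (rec X. c.c.X + (c.0)\{a,c} + b.c.(X + X)) has moves =b=> t1, =c=> t2
Bisimilarity quotient blocks:
  B0 = {s0, s3, s4, t0, t3}
  B1 = {s1, s2, t1, t2}
s0 ∈ B0, t0 ∈ B0 → same block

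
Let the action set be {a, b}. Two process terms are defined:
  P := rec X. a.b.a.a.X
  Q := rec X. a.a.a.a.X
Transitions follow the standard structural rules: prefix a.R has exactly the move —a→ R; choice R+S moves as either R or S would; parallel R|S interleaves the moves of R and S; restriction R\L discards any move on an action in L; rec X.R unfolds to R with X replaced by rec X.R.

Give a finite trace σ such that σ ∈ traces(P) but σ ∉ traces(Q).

P's transition system — 4 states:
  u0 = rec X. a.b.a.a.X :: -a-> u1
  u1 = b.a.a.(rec X. a.b.a.a.X) :: -b-> u2
  u2 = a.a.(rec X. a.b.a.a.X) :: -a-> u3
  u3 = a.(rec X. a.b.a.a.X) :: -a-> u0
Q's transition system — 4 states:
  v0 = rec X. a.a.a.a.X :: -a-> v1
  v1 = a.a.a.(rec X. a.a.a.a.X) :: -a-> v2
  v2 = a.a.(rec X. a.a.a.a.X) :: -a-> v3
  v3 = a.(rec X. a.a.a.a.X) :: -a-> v0
Executing ab from P (initial set {u0}):
  after a @ step 1: {u1}
  after b @ step 2: {u2}
  — P admits the full trace.
Executing ab from Q (initial set {v0}):
  after a @ step 1: {v1}
  after b @ step 2: ∅  — Q cannot continue

ab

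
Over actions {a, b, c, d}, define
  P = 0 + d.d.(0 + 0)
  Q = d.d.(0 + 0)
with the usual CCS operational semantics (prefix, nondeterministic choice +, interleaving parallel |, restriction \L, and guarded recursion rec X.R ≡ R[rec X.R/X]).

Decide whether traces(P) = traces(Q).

LTS(P): 3 reachable states
  s0 = 0 + d.d.(0 + 0) | -d-> s1
  s1 = d.(0 + 0) | -d-> s2
  s2 = 0 + 0 | ∅
LTS(Q): 3 reachable states
  t0 = d.d.(0 + 0) | -d-> t1
  t1 = d.(0 + 0) | -d-> t2
  t2 = 0 + 0 | ∅
Bisimilarity quotient blocks:
  B0 = {s0, t0}
  B1 = {s1, t1}
  B2 = {s2, t2}
s0 ∈ B0, t0 ∈ B0 → same block
Bisimilar ⇒ trace-equivalent.

traces(P) = traces(Q)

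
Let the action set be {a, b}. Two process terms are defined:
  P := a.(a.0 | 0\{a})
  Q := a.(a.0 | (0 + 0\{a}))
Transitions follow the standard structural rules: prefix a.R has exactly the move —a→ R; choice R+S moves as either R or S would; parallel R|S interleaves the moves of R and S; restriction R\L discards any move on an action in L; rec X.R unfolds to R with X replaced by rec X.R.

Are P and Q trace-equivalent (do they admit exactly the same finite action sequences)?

trace-equivalent

Reachable graph of P (3 states):
  m0 = a.(a.0 | 0\{a}) has moves —a→ m1
  m1 = a.0 | 0\{a} has moves —a→ m2
  m2 = 0 | 0\{a} has moves ∅
Reachable graph of Q (3 states):
  n0 = a.(a.0 | (0 + 0\{a})) has moves —a→ n1
  n1 = a.0 | (0 + 0\{a}) has moves —a→ n2
  n2 = 0 | (0 + 0\{a}) has moves ∅
Bisimilarity quotient blocks:
  B0 = {m0, n0}
  B1 = {m1, n1}
  B2 = {m2, n2}
m0 ∈ B0, n0 ∈ B0 → same block
Bisimilar ⇒ trace-equivalent.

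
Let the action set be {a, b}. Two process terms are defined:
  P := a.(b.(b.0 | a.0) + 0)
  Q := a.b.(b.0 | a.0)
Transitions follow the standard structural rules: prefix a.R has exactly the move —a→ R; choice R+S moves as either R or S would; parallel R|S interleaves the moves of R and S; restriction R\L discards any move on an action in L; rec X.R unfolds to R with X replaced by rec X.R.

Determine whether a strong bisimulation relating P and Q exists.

bisimilar

Reachable graph of P (6 states):
  p0 = a.(b.(b.0 | a.0) + 0) | —a→ p1
  p1 = b.(b.0 | a.0) + 0 | —b→ p2
  p2 = b.0 | a.0 | —a→ p3, —b→ p4
  p3 = b.0 | 0 | —b→ p5
  p4 = 0 | a.0 | —a→ p5
  p5 = 0 | 0 | ·
Reachable graph of Q (6 states):
  q0 = a.b.(b.0 | a.0) | —a→ q1
  q1 = b.(b.0 | a.0) | —b→ q2
  q2 = b.0 | a.0 | —a→ q3, —b→ q4
  q3 = b.0 | 0 | —b→ q5
  q4 = 0 | a.0 | —a→ q5
  q5 = 0 | 0 | ·
Partition-refinement fixed point:
  B0 = {p0, q0}
  B1 = {p1, q1}
  B2 = {p2, q2}
  B3 = {p4, q4}
  B4 = {p5, q5}
  B5 = {p3, q3}
p0 ∈ B0, q0 ∈ B0 → same block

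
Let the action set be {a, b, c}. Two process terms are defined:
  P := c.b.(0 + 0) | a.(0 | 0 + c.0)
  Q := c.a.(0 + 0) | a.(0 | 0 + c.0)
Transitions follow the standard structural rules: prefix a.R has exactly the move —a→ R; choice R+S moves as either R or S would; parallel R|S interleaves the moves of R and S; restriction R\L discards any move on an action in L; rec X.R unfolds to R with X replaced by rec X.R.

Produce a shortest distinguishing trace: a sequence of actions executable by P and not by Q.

LTS(P): 9 reachable states
  u0 = c.b.(0 + 0) | a.(0 | 0 + c.0) → --a--▸ u1, --c--▸ u2
  u1 = c.b.(0 + 0) | (0 | 0 + c.0) → --c--▸ u3, --c--▸ u4
  u2 = b.(0 + 0) | a.(0 | 0 + c.0) → --a--▸ u3, --b--▸ u5
  u3 = b.(0 + 0) | (0 | 0 + c.0) → --b--▸ u6, --c--▸ u7
  u4 = c.b.(0 + 0) | 0 → --c--▸ u7
  u5 = (0 + 0) | a.(0 | 0 + c.0) → --a--▸ u6
  u6 = (0 + 0) | (0 | 0 + c.0) → --c--▸ u8
  u7 = b.(0 + 0) | 0 → --b--▸ u8
  u8 = (0 + 0) | 0 → deadlocked
LTS(Q): 9 reachable states
  v0 = c.a.(0 + 0) | a.(0 | 0 + c.0) → --a--▸ v1, --c--▸ v2
  v1 = c.a.(0 + 0) | (0 | 0 + c.0) → --c--▸ v3, --c--▸ v4
  v2 = a.(0 + 0) | a.(0 | 0 + c.0) → --a--▸ v3, --a--▸ v5
  v3 = a.(0 + 0) | (0 | 0 + c.0) → --a--▸ v6, --c--▸ v7
  v4 = c.a.(0 + 0) | 0 → --c--▸ v7
  v5 = (0 + 0) | a.(0 | 0 + c.0) → --a--▸ v6
  v6 = (0 + 0) | (0 | 0 + c.0) → --c--▸ v8
  v7 = a.(0 + 0) | 0 → --a--▸ v8
  v8 = (0 + 0) | 0 → deadlocked
Executing cb from P (initial set {u0}):
  [1] c ⇒ {u2}
  [2] b ⇒ {u5}
  P completes σ.
Executing cb from Q (initial set {v0}):
  [1] c ⇒ {v2}
  [2] b ⇒ ∅ (Q stuck)

cb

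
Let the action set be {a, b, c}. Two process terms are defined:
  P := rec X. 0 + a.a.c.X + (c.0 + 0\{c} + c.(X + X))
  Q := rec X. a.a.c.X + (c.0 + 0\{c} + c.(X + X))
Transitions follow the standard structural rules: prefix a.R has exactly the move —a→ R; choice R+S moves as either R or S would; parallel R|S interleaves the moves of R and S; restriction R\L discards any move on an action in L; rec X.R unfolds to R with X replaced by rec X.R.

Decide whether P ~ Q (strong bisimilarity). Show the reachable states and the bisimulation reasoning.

P's transition system — 5 states:
  u0 = rec X. 0 + a.a.c.X + (c.0 + 0\{c} + c.(X + X)) → --a--▸ u1, --c--▸ u2, --c--▸ u3
  u1 = a.c.(rec X. 0 + a.a.c.X + (c.0 + 0\{c} + c.(X + X))) → --a--▸ u4
  u2 = (rec X. 0 + a.a.c.X + (c.0 + 0\{c} + c.(X + X))) + (rec X. 0 + a.a.c.X + (c.0 + 0\{c} + c.(X + X))) → --a--▸ u1, --c--▸ u2, --c--▸ u3
  u3 = 0 → deadlocked
  u4 = c.(rec X. 0 + a.a.c.X + (c.0 + 0\{c} + c.(X + X))) → --c--▸ u0
Q's transition system — 5 states:
  v0 = rec X. a.a.c.X + (c.0 + 0\{c} + c.(X + X)) → --a--▸ v1, --c--▸ v2, --c--▸ v3
  v1 = a.c.(rec X. a.a.c.X + (c.0 + 0\{c} + c.(X + X))) → --a--▸ v4
  v2 = (rec X. a.a.c.X + (c.0 + 0\{c} + c.(X + X))) + (rec X. a.a.c.X + (c.0 + 0\{c} + c.(X + X))) → --a--▸ v1, --c--▸ v2, --c--▸ v3
  v3 = 0 → deadlocked
  v4 = c.(rec X. a.a.c.X + (c.0 + 0\{c} + c.(X + X))) → --c--▸ v0
Coarsest stable partition (strong bisimilarity classes):
  B0 = {u0, u2, v0, v2}
  B1 = {u3, v3}
  B2 = {u1, v1}
  B3 = {u4, v4}
u0 ∈ B0, v0 ∈ B0 → same block

bisimilar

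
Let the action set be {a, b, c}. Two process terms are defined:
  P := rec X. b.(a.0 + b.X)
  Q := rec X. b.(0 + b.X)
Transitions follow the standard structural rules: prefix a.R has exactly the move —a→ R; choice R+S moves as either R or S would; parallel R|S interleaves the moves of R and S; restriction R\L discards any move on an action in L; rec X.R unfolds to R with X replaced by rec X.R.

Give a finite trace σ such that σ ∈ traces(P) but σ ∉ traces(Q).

LTS(P): 3 reachable states
  p0 = rec X. b.(a.0 + b.X) ⊢ =b=> p1
  p1 = a.0 + b.(rec X. b.(a.0 + b.X)) ⊢ =a=> p2, =b=> p0
  p2 = 0 ⊢ (no moves)
LTS(Q): 2 reachable states
  q0 = rec X. b.(0 + b.X) ⊢ =b=> q1
  q1 = 0 + b.(rec X. b.(0 + b.X)) ⊢ =b=> q0
Run σ = ⟨ba⟩ on P: start {p0}
  [1] b ⇒ {p1}
  [2] a ⇒ {p2}
  P completes σ.
Run σ = ⟨ba⟩ on Q: start {q0}
  [1] b ⇒ {q1}
  [2] a ⇒ ∅  — Q cannot continue

ba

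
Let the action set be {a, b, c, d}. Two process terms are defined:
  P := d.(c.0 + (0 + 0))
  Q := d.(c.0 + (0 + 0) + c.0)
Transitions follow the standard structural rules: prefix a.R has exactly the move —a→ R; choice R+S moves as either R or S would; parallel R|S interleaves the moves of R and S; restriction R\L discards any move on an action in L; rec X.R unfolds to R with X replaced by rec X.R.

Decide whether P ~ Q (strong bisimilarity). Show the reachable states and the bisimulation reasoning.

P's transition system — 3 states:
  u0 = d.(c.0 + (0 + 0)) | —d→ u1
  u1 = c.0 + (0 + 0) | —c→ u2
  u2 = 0 | ∅
Q's transition system — 3 states:
  v0 = d.(c.0 + (0 + 0) + c.0) | —d→ v1
  v1 = c.0 + (0 + 0) + c.0 | —c→ v2
  v2 = 0 | ∅
Partition-refinement fixed point:
  B0 = {u0, v0}
  B1 = {u1, v1}
  B2 = {u2, v2}
u0 ∈ B0, v0 ∈ B0 → same block

bisimilar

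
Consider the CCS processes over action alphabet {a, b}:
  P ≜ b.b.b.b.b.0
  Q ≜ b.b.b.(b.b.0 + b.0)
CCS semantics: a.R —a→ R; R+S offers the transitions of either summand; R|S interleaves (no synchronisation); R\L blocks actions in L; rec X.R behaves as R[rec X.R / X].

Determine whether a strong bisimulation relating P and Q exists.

P's transition system — 6 states:
  s0 = b.b.b.b.b.0 has moves =b=> s1
  s1 = b.b.b.b.0 has moves =b=> s2
  s2 = b.b.b.0 has moves =b=> s3
  s3 = b.b.0 has moves =b=> s4
  s4 = b.0 has moves =b=> s5
  s5 = 0 has moves (no moves)
Q's transition system — 6 states:
  t0 = b.b.b.(b.b.0 + b.0) has moves =b=> t1
  t1 = b.b.(b.b.0 + b.0) has moves =b=> t2
  t2 = b.(b.b.0 + b.0) has moves =b=> t3
  t3 = b.b.0 + b.0 has moves =b=> t4, =b=> t5
  t4 = 0 has moves (no moves)
  t5 = b.0 has moves =b=> t4
Bisimilarity quotient blocks:
  B0 = {s0}
  B1 = {s1}
  B2 = {s2}
  B3 = {s3}
  B4 = {s4, t5}
  B5 = {s5, t4}
  B6 = {t0}
  B7 = {t1}
  B8 = {t2}
  B9 = {t3}
s0 ∈ B0, t0 ∈ B6 → different blocks

NO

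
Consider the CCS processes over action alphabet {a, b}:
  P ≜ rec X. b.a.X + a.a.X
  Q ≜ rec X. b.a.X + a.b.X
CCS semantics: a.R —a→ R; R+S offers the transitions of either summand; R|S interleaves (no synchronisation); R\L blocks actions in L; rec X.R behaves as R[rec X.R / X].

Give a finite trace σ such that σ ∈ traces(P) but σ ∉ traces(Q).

LTS(P): 2 reachable states
  m0 = rec X. b.a.X + a.a.X ⊢ —a→ m1, —b→ m1
  m1 = a.(rec X. b.a.X + a.a.X) ⊢ —a→ m0
LTS(Q): 3 reachable states
  n0 = rec X. b.a.X + a.b.X ⊢ —a→ n1, —b→ n2
  n1 = b.(rec X. b.a.X + a.b.X) ⊢ —b→ n0
  n2 = a.(rec X. b.a.X + a.b.X) ⊢ —a→ n0
Executing aa from P (initial set {m0}):
  [1] a ⇒ {m1}
  [2] a ⇒ {m0}
  P completes σ.
Executing aa from Q (initial set {n0}):
  [1] a ⇒ {n1}
  [2] a ⇒ no successor for Q

aa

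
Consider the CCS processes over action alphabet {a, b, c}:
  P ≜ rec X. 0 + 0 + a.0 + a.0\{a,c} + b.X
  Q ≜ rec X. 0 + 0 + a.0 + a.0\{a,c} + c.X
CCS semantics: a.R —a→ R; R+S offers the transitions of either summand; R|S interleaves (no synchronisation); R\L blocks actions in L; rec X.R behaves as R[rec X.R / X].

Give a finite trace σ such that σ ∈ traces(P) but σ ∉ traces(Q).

P's transition system — 3 states:
  p0 = rec X. 0 + 0 + a.0 + a.0\{a,c} + b.X ⊢ —a→ p1, —a→ p2, —b→ p0
  p1 = 0 ⊢ (no moves)
  p2 = 0\{a,c} ⊢ (no moves)
Q's transition system — 3 states:
  q0 = rec X. 0 + 0 + a.0 + a.0\{a,c} + c.X ⊢ —a→ q1, —a→ q2, —c→ q0
  q1 = 0 ⊢ (no moves)
  q2 = 0\{a,c} ⊢ (no moves)
Executing b from P (initial set {p0}):
  step 1 (b): {p0}
  — P admits the full trace.
Executing b from Q (initial set {q0}):
  step 1 (b): ∅  — Q cannot continue

b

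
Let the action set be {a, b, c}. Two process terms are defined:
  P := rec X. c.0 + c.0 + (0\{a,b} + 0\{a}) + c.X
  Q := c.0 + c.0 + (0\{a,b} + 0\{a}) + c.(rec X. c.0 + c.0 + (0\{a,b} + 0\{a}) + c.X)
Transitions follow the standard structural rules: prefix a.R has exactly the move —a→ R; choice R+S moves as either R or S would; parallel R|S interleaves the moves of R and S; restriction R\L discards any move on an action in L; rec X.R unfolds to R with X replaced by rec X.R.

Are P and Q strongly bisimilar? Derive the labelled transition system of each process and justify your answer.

LTS(P): 2 reachable states
  m0 = rec X. c.0 + c.0 + (0\{a,b} + 0\{a}) + c.X :: --c--▸ m0, --c--▸ m1
  m1 = 0 :: ∅
LTS(Q): 3 reachable states
  n0 = c.0 + c.0 + (0\{a,b} + 0\{a}) + c.(rec X. c.0 + c.0 + (0\{a,b} + 0\{a}) + c.X) :: --c--▸ n1, --c--▸ n2
  n1 = 0 :: ∅
  n2 = rec X. c.0 + c.0 + (0\{a,b} + 0\{a}) + c.X :: --c--▸ n1, --c--▸ n2
Bisimilarity quotient blocks:
  B0 = {m0, n0, n2}
  B1 = {m1, n1}
m0 ∈ B0, n0 ∈ B0 → same block

bisimilar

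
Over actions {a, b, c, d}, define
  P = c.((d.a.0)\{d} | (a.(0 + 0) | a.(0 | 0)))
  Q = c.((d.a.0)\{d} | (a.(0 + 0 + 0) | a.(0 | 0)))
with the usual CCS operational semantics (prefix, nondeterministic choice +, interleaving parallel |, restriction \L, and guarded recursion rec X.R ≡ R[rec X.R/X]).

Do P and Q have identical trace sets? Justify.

traces(P) = traces(Q)

P's transition system — 5 states:
  m0 = c.((d.a.0)\{d} | (a.(0 + 0) | a.(0 | 0))) | ··c··> m1
  m1 = (d.a.0)\{d} | (a.(0 + 0) | a.(0 | 0)) | ··a··> m2, ··a··> m3
  m2 = (d.a.0)\{d} | ((0 + 0) | a.(0 | 0)) | ··a··> m4
  m3 = (d.a.0)\{d} | (a.(0 + 0) | (0 | 0)) | ··a··> m4
  m4 = (d.a.0)\{d} | ((0 + 0) | (0 | 0)) | deadlocked
Q's transition system — 5 states:
  n0 = c.((d.a.0)\{d} | (a.(0 + 0 + 0) | a.(0 | 0))) | ··c··> n1
  n1 = (d.a.0)\{d} | (a.(0 + 0 + 0) | a.(0 | 0)) | ··a··> n2, ··a··> n3
  n2 = (d.a.0)\{d} | ((0 + 0 + 0) | a.(0 | 0)) | ··a··> n4
  n3 = (d.a.0)\{d} | (a.(0 + 0 + 0) | (0 | 0)) | ··a··> n4
  n4 = (d.a.0)\{d} | ((0 + 0 + 0) | (0 | 0)) | deadlocked
Bisimilarity quotient blocks:
  B0 = {m0, n0}
  B1 = {m1, n1}
  B2 = {m2, m3, n2, n3}
  B3 = {m4, n4}
m0 ∈ B0, n0 ∈ B0 → same block
Bisimilar ⇒ trace-equivalent.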